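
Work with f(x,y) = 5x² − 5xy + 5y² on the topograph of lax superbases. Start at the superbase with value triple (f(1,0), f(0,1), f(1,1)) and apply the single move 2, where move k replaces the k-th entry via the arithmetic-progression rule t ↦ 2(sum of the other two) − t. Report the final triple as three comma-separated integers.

start (5,5,5) = (f(1,0),f(0,1),f(1,1))
replace slot 2: 2·(5+5) − 5 = 15 → (5,15,5)

5,15,5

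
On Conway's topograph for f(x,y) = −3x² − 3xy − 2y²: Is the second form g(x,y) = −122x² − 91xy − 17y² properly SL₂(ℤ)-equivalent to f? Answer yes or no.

D₁ = -15, D₂ = -15
f is negative-definite; reduce −f:
−f: flip: (3,3,2)→(2,-3,3)
−f: translate: b→1 (≡-3 mod 4), so (2,-3,3)→(2,1,2)
−f: reduced (well bottom): (2,1,2) with a≤c, −a<b≤a
flip sign back: reduced form of f is (-2,-1,-2)
g is negative-definite; reduce −g:
−g: flip: (122,91,17)→(17,-91,122)
−g: translate: b→11 (≡-91 mod 34), so (17,-91,122)→(17,11,2)
−g: flip: (17,11,2)→(2,-11,17)
−g: translate: b→1 (≡-11 mod 4), so (2,-11,17)→(2,1,2)
−g: reduced (well bottom): (2,1,2) with a≤c, −a<b≤a
flip sign back: reduced form of g is (-2,-1,-2)
reduced forms (-2, -1, -2) vs (-2, -1, -2) ⇒ equivalent

yes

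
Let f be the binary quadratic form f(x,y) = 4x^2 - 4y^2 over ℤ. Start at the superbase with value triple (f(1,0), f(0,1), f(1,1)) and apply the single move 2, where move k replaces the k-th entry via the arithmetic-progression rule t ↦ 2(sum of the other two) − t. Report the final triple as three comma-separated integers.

start (4,-4,0) = (f(1,0),f(0,1),f(1,1))
replace slot 2: 2·(4+0) − (-4) = 12 → (4,12,0)

4,12,0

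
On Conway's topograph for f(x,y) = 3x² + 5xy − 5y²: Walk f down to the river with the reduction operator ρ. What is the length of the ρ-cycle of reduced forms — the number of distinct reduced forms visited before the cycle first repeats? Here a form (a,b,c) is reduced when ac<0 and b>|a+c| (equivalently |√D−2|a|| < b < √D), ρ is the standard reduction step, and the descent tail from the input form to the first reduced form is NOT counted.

D = 85, ⌊√D⌋ = 9
river: ρ → (-5,5,3)
river: ρ → (3,7,-3)
river: ρ → (-3,5,5)
river: ρ → (5,5,-3)
river: ρ → (-3,7,3)
river: ρ → (3,5,-5)
ρ-cycle length = 6 (tail of 0 descent steps not counted)

6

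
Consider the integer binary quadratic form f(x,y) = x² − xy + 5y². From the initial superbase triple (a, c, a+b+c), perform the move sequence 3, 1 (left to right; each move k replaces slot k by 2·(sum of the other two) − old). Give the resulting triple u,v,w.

start (1,5,5) = (f(1,0),f(0,1),f(1,1))
replace slot 3: 2·(1+5) − 5 = 7 → (1,5,7)
replace slot 1: 2·(5+7) − 1 = 23 → (23,5,7)

23,5,7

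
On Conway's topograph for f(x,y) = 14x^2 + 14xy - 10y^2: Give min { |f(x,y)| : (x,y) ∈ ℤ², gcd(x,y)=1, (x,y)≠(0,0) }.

river: ρ → (-10,26,2)
river: ρ → (2,26,-10)
river: ρ → (-10,14,14)
river: ρ → (14,14,-10)
closes: descent 0, river 4
min |a| on river = 2

2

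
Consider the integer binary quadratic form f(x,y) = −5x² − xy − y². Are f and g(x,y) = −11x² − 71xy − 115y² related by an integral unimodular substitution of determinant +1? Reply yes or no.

D₁ = -19, D₂ = -19
f is negative-definite; reduce −f:
−f: flip: (5,1,1)→(1,-1,5)
−f: translate: b→1 (≡-1 mod 2), so (1,-1,5)→(1,1,5)
−f: reduced (well bottom): (1,1,5) with a≤c, −a<b≤a
flip sign back: reduced form of f is (-1,-1,-5)
g is negative-definite; reduce −g:
−g: translate: b→5 (≡71 mod 22), so (11,71,115)→(11,5,1)
−g: flip: (11,5,1)→(1,-5,11)
−g: translate: b→1 (≡-5 mod 2), so (1,-5,11)→(1,1,5)
−g: reduced (well bottom): (1,1,5) with a≤c, −a<b≤a
flip sign back: reduced form of g is (-1,-1,-5)
reduced forms (-1, -1, -5) vs (-1, -1, -5) ⇒ equivalent

yes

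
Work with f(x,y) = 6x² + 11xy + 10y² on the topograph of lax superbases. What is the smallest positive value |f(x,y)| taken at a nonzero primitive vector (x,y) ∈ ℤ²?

translate: b→-1 (≡11 mod 12), so (6,11,10)→(6,-1,5)
flip: (6,-1,5)→(5,1,6)
reduced (well bottom): (5,1,6) with a≤c, −a<b≤a
well minimum = a = 5

5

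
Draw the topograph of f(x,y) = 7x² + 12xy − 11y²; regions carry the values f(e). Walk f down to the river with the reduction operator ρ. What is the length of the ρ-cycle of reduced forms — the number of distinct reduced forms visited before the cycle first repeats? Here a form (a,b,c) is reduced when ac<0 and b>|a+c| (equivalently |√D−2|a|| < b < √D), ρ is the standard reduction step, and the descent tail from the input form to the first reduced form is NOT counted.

D = 452, ⌊√D⌋ = 21
river: ρ → (-11,10,8)
river: ρ → (8,6,-13)
river: ρ → (-13,20,1)
river: ρ → (1,20,-13)
river: ρ → (-13,6,8)
river: ρ → (8,10,-11)
river: ρ → (-11,12,7)
river: ρ → (7,16,-7)
river: ρ → (-7,12,11)
river: ρ → (11,10,-8)
river: ρ → (-8,6,13)
river: ρ → (13,20,-1)
river: ρ → (-1,20,13)
river: ρ → (13,6,-8)
river: ρ → (-8,10,11)
river: ρ → (11,12,-7)
river: ρ → (-7,16,7)
river: ρ → (7,12,-11)
ρ-cycle length = 18 (tail of 0 descent steps not counted)

18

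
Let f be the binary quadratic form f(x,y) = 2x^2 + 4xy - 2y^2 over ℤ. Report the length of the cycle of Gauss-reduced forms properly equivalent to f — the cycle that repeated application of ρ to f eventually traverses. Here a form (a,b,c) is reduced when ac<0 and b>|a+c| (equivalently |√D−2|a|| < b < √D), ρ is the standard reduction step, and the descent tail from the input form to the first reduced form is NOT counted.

D = 32, ⌊√D⌋ = 5
river: ρ → (-2,4,2)
river: ρ → (2,4,-2)
ρ-cycle length = 2 (tail of 0 descent steps not counted)

2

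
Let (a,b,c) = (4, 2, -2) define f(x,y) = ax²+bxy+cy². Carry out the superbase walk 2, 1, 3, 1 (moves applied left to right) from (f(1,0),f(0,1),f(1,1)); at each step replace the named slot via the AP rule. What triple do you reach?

start (4,-2,4) = (f(1,0),f(0,1),f(1,1))
replace slot 2: 2·(4+4) − (-2) = 18 → (4,18,4)
replace slot 1: 2·(18+4) − 4 = 40 → (40,18,4)
replace slot 3: 2·(40+18) − 4 = 112 → (40,18,112)
replace slot 1: 2·(18+112) − 40 = 220 → (220,18,112)

220,18,112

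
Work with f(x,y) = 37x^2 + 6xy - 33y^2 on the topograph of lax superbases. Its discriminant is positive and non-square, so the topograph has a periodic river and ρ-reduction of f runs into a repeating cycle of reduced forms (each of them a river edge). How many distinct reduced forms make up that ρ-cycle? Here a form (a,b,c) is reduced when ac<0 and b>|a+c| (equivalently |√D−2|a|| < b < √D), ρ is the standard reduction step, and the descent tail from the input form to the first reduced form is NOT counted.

D = 4920, ⌊√D⌋ = 70
river: ρ → (-33,60,10)
river: ρ → (10,60,-33)
river: ρ → (-33,6,37)
river: ρ → (37,68,-2)
river: ρ → (-2,68,37)
river: ρ → (37,6,-33)
ρ-cycle length = 6 (tail of 0 descent steps not counted)

6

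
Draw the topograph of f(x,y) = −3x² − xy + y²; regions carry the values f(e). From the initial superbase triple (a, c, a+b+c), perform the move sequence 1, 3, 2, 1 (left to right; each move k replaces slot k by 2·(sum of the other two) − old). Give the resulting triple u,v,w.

start (-3,1,-3) = (f(1,0),f(0,1),f(1,1))
replace slot 1: 2·(1+(-3)) − (-3) = -1 → (-1,1,-3)
replace slot 3: 2·((-1)+1) − (-3) = 3 → (-1,1,3)
replace slot 2: 2·((-1)+3) − 1 = 3 → (-1,3,3)
replace slot 1: 2·(3+3) − (-1) = 13 → (13,3,3)

13,3,3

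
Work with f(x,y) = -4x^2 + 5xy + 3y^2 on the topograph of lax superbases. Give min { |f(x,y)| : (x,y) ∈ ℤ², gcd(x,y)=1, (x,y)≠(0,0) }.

river: ρ → (3,7,-2)
river: ρ → (-2,5,6)
river: ρ → (6,7,-1)
river: ρ → (-1,7,6)
river: ρ → (6,5,-2)
river: ρ → (-2,7,3)
river: ρ → (3,5,-4)
river: ρ → (-4,3,4)
river: ρ → (4,5,-3)
river: ρ → (-3,7,2)
river: ρ → (2,5,-6)
river: ρ → (-6,7,1)
river: ρ → (1,7,-6)
river: ρ → (-6,5,2)
river: ρ → (2,7,-3)
river: ρ → (-3,5,4)
river: ρ → (4,3,-4)
river: ρ → (-4,5,3)
closes: descent 0, river 18
min |a| on river = 1

1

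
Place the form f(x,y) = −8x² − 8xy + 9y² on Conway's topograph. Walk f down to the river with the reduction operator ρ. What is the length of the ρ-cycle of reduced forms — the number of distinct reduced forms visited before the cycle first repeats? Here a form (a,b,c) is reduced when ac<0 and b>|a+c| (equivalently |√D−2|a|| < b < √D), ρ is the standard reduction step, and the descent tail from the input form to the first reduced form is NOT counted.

D = 352, ⌊√D⌋ = 18
descent: ρ → (9,8,-8)  [lands on river]
river: ρ → (-8,8,9)
river: ρ → (9,10,-7)
river: ρ → (-7,18,1)
river: ρ → (1,18,-7)
river: ρ → (-7,10,9)
ρ-cycle length = 6 (tail of 1 descent step not counted)

6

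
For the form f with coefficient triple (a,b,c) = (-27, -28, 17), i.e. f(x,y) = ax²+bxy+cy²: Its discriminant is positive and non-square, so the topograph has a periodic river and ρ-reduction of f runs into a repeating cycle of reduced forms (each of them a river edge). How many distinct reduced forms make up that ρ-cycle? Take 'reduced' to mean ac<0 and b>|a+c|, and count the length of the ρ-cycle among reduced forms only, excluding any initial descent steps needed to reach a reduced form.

D = 2620, ⌊√D⌋ = 51
descent: ρ → (17,28,-27)  [lands on river]
river: ρ → (-27,26,18)
river: ρ → (18,46,-7)
river: ρ → (-7,38,42)
river: ρ → (42,46,-3)
river: ρ → (-3,50,10)
river: ρ → (10,50,-3)
river: ρ → (-3,46,42)
river: ρ → (42,38,-7)
river: ρ → (-7,46,18)
river: ρ → (18,26,-27)
river: ρ → (-27,28,17)
river: ρ → (17,40,-15)
river: ρ → (-15,50,2)
river: ρ → (2,50,-15)
river: ρ → (-15,40,17)
ρ-cycle length = 16 (tail of 1 descent step not counted)

16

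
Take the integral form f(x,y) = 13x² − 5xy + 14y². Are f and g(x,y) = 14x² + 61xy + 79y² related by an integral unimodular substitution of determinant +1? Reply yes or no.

D₁ = -703, D₂ = -703
f: reduced (well bottom): (13,-5,14) with a≤c, −a<b≤a
g: translate: b→5 (≡61 mod 28), so (14,61,79)→(14,5,13)
g: flip: (14,5,13)→(13,-5,14)
g: reduced (well bottom): (13,-5,14) with a≤c, −a<b≤a
reduced forms (13, -5, 14) vs (13, -5, 14) ⇒ equivalent

yes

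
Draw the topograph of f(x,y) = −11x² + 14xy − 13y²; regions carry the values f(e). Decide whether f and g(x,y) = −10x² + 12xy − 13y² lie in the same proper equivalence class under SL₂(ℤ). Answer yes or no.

D₁ = -376, D₂ = -376
f is negative-definite; reduce −f:
−f: translate: b→8 (≡-14 mod 22), so (11,-14,13)→(11,8,10)
−f: flip: (11,8,10)→(10,-8,11)
−f: reduced (well bottom): (10,-8,11) with a≤c, −a<b≤a
flip sign back: reduced form of f is (-10,8,-11)
g is negative-definite; reduce −g:
−g: translate: b→8 (≡-12 mod 20), so (10,-12,13)→(10,8,11)
−g: reduced (well bottom): (10,8,11) with a≤c, −a<b≤a
flip sign back: reduced form of g is (-10,-8,-11)
reduced forms (-10, 8, -11) vs (-10, -8, -11) ⇒ inequivalent

no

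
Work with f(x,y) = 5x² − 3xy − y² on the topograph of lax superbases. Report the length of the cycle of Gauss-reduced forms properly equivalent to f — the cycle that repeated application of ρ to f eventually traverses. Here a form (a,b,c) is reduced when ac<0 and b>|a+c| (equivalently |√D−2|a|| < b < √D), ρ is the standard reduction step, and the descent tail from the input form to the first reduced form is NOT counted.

D = 29, ⌊√D⌋ = 5
descent: ρ → (-1,5,1)  [lands on river]
river: ρ → (1,5,-1)
ρ-cycle length = 2 (tail of 1 descent step not counted)

2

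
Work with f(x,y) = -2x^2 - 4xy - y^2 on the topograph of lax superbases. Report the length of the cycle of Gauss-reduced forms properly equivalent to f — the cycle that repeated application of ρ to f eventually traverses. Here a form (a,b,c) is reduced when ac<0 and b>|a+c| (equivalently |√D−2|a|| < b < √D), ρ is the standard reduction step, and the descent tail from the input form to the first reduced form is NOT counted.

D = 8, ⌊√D⌋ = 2
descent: ρ → (-1,2,1)  [lands on river]
river: ρ → (1,2,-1)
ρ-cycle length = 2 (tail of 1 descent step not counted)

2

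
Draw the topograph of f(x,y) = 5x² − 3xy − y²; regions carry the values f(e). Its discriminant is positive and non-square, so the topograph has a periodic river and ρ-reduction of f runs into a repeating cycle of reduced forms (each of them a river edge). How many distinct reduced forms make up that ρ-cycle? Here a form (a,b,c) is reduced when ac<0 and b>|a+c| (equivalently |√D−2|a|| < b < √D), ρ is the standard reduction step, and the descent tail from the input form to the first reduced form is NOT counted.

D = 29, ⌊√D⌋ = 5
descent: ρ → (-1,5,1)  [lands on river]
river: ρ → (1,5,-1)
ρ-cycle length = 2 (tail of 1 descent step not counted)

2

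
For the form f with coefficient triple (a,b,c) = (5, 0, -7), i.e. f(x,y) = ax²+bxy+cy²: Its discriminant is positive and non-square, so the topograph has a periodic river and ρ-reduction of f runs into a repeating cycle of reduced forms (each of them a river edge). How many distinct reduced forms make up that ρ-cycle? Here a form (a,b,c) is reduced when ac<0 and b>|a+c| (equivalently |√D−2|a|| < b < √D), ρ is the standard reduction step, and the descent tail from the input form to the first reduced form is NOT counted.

D = 140, ⌊√D⌋ = 11
descent: ρ → (-7,0,5)
descent: ρ → (5,10,-2)  [lands on river]
river: ρ → (-2,10,5)
ρ-cycle length = 2 (tail of 2 descent steps not counted)

2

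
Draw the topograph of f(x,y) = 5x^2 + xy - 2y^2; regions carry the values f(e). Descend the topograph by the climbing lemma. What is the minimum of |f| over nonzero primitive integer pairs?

descent: ρ → (-2,3,4)  [lands on river]
river: ρ → (4,5,-1)
river: ρ → (-1,5,4)
river: ρ → (4,3,-2)
river: ρ → (-2,5,2)
river: ρ → (2,3,-4)
river: ρ → (-4,5,1)
river: ρ → (1,5,-4)
river: ρ → (-4,3,2)
river: ρ → (2,5,-2)
closes: descent 1, river 10
min |a| on river = 1

1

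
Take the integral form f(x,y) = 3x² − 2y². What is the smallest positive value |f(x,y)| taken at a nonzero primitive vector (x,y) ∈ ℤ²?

descent: ρ → (-2,4,1)  [lands on river]
river: ρ → (1,4,-2)
closes: descent 1, river 2
min |a| on river = 1

1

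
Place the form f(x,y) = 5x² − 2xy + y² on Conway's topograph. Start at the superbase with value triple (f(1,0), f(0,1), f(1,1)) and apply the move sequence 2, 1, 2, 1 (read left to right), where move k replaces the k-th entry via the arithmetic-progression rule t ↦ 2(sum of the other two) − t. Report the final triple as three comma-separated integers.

start (5,1,4) = (f(1,0),f(0,1),f(1,1))
replace slot 2: 2·(5+4) − 1 = 17 → (5,17,4)
replace slot 1: 2·(17+4) − 5 = 37 → (37,17,4)
replace slot 2: 2·(37+4) − 17 = 65 → (37,65,4)
replace slot 1: 2·(65+4) − 37 = 101 → (101,65,4)

101,65,4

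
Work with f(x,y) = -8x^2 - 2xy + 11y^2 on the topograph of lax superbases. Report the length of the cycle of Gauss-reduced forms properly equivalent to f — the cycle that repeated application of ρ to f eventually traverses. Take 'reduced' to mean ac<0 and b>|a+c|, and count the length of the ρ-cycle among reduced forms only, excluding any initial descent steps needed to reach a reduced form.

D = 356, ⌊√D⌋ = 18
descent: ρ → (11,2,-8)
descent: ρ → (-8,14,5)  [lands on river]
river: ρ → (5,16,-5)
river: ρ → (-5,14,8)
river: ρ → (8,18,-1)
river: ρ → (-1,18,8)
river: ρ → (8,14,-5)
river: ρ → (-5,16,5)
river: ρ → (5,14,-8)
river: ρ → (-8,18,1)
river: ρ → (1,18,-8)
ρ-cycle length = 10 (tail of 2 descent steps not counted)

10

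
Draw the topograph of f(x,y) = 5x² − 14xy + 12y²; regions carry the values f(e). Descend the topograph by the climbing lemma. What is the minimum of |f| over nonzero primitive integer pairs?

translate: b→-4 (≡-14 mod 10), so (5,-14,12)→(5,-4,3)
flip: (5,-4,3)→(3,4,5)
translate: b→-2 (≡4 mod 6), so (3,4,5)→(3,-2,4)
reduced (well bottom): (3,-2,4) with a≤c, −a<b≤a
well minimum = a = 3

3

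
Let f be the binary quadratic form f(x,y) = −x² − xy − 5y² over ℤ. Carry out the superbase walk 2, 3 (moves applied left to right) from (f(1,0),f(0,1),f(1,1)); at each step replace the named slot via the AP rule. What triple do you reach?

start (-1,-5,-7) = (f(1,0),f(0,1),f(1,1))
replace slot 2: 2·((-1)+(-7)) − (-5) = -11 → (-1,-11,-7)
replace slot 3: 2·((-1)+(-11)) − (-7) = -17 → (-1,-11,-17)

-1,-11,-17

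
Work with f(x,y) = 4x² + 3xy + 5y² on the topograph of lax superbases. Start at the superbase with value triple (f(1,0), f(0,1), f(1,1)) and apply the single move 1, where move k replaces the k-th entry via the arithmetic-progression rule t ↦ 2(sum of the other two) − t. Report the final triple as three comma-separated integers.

start (4,5,12) = (f(1,0),f(0,1),f(1,1))
replace slot 1: 2·(5+12) − 4 = 30 → (30,5,12)

30,5,12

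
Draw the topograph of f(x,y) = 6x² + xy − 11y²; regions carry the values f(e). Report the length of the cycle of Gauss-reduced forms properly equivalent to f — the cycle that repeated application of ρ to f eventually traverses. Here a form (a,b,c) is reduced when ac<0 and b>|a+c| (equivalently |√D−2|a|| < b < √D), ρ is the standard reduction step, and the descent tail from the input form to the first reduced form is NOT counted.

D = 265, ⌊√D⌋ = 16
descent: ρ → (-11,-1,6)
descent: ρ → (6,13,-4)  [lands on river]
river: ρ → (-4,11,9)
river: ρ → (9,7,-6)
river: ρ → (-6,5,10)
river: ρ → (10,15,-1)
river: ρ → (-1,15,10)
river: ρ → (10,5,-6)
river: ρ → (-6,7,9)
river: ρ → (9,11,-4)
river: ρ → (-4,13,6)
river: ρ → (6,11,-6)
river: ρ → (-6,13,4)
river: ρ → (4,11,-9)
river: ρ → (-9,7,6)
river: ρ → (6,5,-10)
river: ρ → (-10,15,1)
river: ρ → (1,15,-10)
river: ρ → (-10,5,6)
river: ρ → (6,7,-9)
river: ρ → (-9,11,4)
river: ρ → (4,13,-6)
river: ρ → (-6,11,6)
ρ-cycle length = 22 (tail of 2 descent steps not counted)

22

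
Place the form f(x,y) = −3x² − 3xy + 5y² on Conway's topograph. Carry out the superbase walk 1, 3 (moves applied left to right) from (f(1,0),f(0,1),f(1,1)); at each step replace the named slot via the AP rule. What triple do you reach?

start (-3,5,-1) = (f(1,0),f(0,1),f(1,1))
replace slot 1: 2·(5+(-1)) − (-3) = 11 → (11,5,-1)
replace slot 3: 2·(11+5) − (-1) = 33 → (11,5,33)

11,5,33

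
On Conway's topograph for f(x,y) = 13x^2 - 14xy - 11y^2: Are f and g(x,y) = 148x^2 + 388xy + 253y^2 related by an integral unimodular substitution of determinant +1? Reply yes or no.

D₁ = 768, D₂ = 768
river cycle of f (length 8): (-11, 14, 13), (13, 12, -12), (-12, 12, 13), (13, 14, -11), (-11, 8, 16), (16, 24, -3), (-3, 24, 16), (16, 8, -11)
river cycle of g (length 8): (13, 12, -12), (-12, 12, 13), (13, 14, -11), (-11, 8, 16), (16, 24, -3), (-3, 24, 16), (16, 8, -11), (-11, 14, 13)
cycles coincide ⇒ equivalent

yes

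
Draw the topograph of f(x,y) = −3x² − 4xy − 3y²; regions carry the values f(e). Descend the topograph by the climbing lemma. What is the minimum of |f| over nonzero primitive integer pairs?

translate: b→-2 (≡4 mod 6), so (3,4,3)→(3,-2,2)
flip: (3,-2,2)→(2,2,3)
reduced (well bottom): (2,2,3) with a≤c, −a<b≤a
well minimum |f| = |-2| = 2 (negative-definite)

2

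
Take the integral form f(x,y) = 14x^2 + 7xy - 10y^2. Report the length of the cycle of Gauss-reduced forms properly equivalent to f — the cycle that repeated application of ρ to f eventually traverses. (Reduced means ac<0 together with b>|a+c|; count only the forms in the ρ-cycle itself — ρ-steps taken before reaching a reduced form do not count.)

D = 609, ⌊√D⌋ = 24
river: ρ → (-10,13,11)
river: ρ → (11,9,-12)
river: ρ → (-12,15,8)
river: ρ → (8,17,-10)
river: ρ → (-10,23,2)
river: ρ → (2,21,-21)
river: ρ → (-21,21,2)
river: ρ → (2,23,-10)
river: ρ → (-10,17,8)
river: ρ → (8,15,-12)
river: ρ → (-12,9,11)
river: ρ → (11,13,-10)
river: ρ → (-10,7,14)
river: ρ → (14,21,-3)
river: ρ → (-3,21,14)
river: ρ → (14,7,-10)
ρ-cycle length = 16 (tail of 0 descent steps not counted)

16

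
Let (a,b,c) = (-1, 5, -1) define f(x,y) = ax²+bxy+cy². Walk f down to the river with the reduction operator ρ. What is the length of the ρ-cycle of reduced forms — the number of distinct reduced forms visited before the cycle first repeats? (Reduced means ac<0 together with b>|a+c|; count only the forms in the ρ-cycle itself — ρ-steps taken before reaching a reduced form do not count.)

D = 21, ⌊√D⌋ = 4
descent: ρ → (-1,3,3)  [lands on river]
river: ρ → (3,3,-1)
ρ-cycle length = 2 (tail of 1 descent step not counted)

2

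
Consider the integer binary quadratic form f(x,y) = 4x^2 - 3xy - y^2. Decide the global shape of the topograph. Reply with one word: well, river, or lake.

D = b²−4ac = (-3)² − 4·4·(-1) = 25
D = 5² is a perfect square ⇒ form factors over ℤ ⇒ lakes

lake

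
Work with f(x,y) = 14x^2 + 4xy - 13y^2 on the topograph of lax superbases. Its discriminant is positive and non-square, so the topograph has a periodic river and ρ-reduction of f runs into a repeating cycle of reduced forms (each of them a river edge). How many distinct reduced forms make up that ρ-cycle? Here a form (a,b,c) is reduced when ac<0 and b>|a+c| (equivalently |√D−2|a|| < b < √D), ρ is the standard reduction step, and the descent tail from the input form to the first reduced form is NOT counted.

D = 744, ⌊√D⌋ = 27
river: ρ → (-13,22,5)
river: ρ → (5,18,-21)
river: ρ → (-21,24,2)
river: ρ → (2,24,-21)
river: ρ → (-21,18,5)
river: ρ → (5,22,-13)
river: ρ → (-13,4,14)
river: ρ → (14,24,-3)
river: ρ → (-3,24,14)
river: ρ → (14,4,-13)
ρ-cycle length = 10 (tail of 0 descent steps not counted)

10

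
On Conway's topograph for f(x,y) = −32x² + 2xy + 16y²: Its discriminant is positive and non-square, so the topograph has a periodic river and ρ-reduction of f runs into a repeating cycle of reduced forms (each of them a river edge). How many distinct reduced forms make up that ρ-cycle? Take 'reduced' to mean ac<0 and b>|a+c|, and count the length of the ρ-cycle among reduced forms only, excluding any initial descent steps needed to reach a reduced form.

D = 2052, ⌊√D⌋ = 45
descent: ρ → (16,30,-18)  [lands on river]
river: ρ → (-18,42,4)
river: ρ → (4,38,-38)
river: ρ → (-38,38,4)
river: ρ → (4,42,-18)
river: ρ → (-18,30,16)
river: ρ → (16,34,-14)
river: ρ → (-14,22,28)
river: ρ → (28,34,-8)
river: ρ → (-8,30,36)
river: ρ → (36,42,-2)
river: ρ → (-2,42,36)
river: ρ → (36,30,-8)
river: ρ → (-8,34,28)
river: ρ → (28,22,-14)
river: ρ → (-14,34,16)
ρ-cycle length = 16 (tail of 1 descent step not counted)

16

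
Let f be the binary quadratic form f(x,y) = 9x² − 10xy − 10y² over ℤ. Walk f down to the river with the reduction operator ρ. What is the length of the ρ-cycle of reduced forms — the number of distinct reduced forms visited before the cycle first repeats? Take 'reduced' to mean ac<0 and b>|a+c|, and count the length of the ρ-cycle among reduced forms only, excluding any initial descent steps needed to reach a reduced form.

D = 460, ⌊√D⌋ = 21
descent: ρ → (-10,10,9)  [lands on river]
river: ρ → (9,8,-11)
river: ρ → (-11,14,6)
river: ρ → (6,10,-15)
river: ρ → (-15,20,1)
river: ρ → (1,20,-15)
river: ρ → (-15,10,6)
river: ρ → (6,14,-11)
river: ρ → (-11,8,9)
river: ρ → (9,10,-10)
ρ-cycle length = 10 (tail of 1 descent step not counted)

10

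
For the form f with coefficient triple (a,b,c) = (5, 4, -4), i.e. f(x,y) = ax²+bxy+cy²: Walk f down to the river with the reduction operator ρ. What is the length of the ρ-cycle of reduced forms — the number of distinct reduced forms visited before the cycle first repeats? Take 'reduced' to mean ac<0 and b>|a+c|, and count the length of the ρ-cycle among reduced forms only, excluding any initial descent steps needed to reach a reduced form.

D = 96, ⌊√D⌋ = 9
river: ρ → (-4,4,5)
river: ρ → (5,6,-3)
river: ρ → (-3,6,5)
river: ρ → (5,4,-4)
ρ-cycle length = 4 (tail of 0 descent steps not counted)

4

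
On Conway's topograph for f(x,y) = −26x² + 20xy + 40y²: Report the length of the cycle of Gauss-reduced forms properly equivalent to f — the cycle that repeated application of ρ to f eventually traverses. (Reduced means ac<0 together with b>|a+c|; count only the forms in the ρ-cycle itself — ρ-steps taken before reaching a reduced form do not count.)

D = 4560, ⌊√D⌋ = 67
river: ρ → (40,60,-6)
river: ρ → (-6,60,40)
river: ρ → (40,20,-26)
river: ρ → (-26,32,34)
river: ρ → (34,36,-24)
river: ρ → (-24,60,10)
river: ρ → (10,60,-24)
river: ρ → (-24,36,34)
river: ρ → (34,32,-26)
river: ρ → (-26,20,40)
ρ-cycle length = 10 (tail of 0 descent steps not counted)

10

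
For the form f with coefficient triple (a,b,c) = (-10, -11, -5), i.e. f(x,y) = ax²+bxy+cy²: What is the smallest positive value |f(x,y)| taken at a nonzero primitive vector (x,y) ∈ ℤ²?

translate: b→-9 (≡11 mod 20), so (10,11,5)→(10,-9,4)
flip: (10,-9,4)→(4,9,10)
translate: b→1 (≡9 mod 8), so (4,9,10)→(4,1,5)
reduced (well bottom): (4,1,5) with a≤c, −a<b≤a
well minimum |f| = |-4| = 4 (negative-definite)

4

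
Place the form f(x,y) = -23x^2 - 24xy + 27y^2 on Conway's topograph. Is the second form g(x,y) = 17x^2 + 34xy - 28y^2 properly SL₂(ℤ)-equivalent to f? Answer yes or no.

D₁ = 3060, D₂ = 3060
river cycle of f (length 16): (27, 24, -23), (-23, 22, 28), (28, 34, -17), (-17, 34, 28), (28, 22, -23), (-23, 24, 27), (27, 30, -20), (-20, 50, 7), (7, 48, -27), (-27, 6, 28), … (6 more)
river cycle of g (length 16): (-28, 22, 23), (23, 24, -27), (-27, 30, 20), (20, 50, -7), (-7, 48, 27), (27, 6, -28), (-28, 50, 5), (5, 50, -28), (-28, 6, 27), (27, 48, -7), … (6 more)
cycles differ ⇒ inequivalent

no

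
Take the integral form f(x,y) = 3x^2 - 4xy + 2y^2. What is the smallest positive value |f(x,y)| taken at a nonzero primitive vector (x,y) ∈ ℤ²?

translate: b→2 (≡-4 mod 6), so (3,-4,2)→(3,2,1)
flip: (3,2,1)→(1,-2,3)
translate: b→0 (≡-2 mod 2), so (1,-2,3)→(1,0,2)
reduced (well bottom): (1,0,2) with a≤c, −a<b≤a
well minimum = a = 1

1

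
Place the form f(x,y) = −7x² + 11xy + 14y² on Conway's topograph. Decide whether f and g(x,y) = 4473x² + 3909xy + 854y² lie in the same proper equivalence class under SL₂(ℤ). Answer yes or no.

D₁ = 513, D₂ = 513
river cycle of f (length 16): (14, 17, -4), (-4, 15, 18), (18, 21, -1), (-1, 21, 18), (18, 15, -4), (-4, 17, 14), (14, 11, -7), (-7, 17, 8), (8, 15, -9), (-9, 21, 2), … (6 more)
river cycle of g (length 16): (14, 17, -4), (-4, 15, 18), (18, 21, -1), (-1, 21, 18), (18, 15, -4), (-4, 17, 14), (14, 11, -7), (-7, 17, 8), (8, 15, -9), (-9, 21, 2), … (6 more)
cycles coincide ⇒ equivalent

yes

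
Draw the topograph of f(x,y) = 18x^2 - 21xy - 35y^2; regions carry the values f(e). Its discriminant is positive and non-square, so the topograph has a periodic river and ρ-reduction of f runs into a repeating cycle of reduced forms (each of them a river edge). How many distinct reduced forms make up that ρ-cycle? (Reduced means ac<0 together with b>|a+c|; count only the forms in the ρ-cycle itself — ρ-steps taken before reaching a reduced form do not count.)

D = 2961, ⌊√D⌋ = 54
descent: ρ → (-35,21,18)  [lands on river]
river: ρ → (18,51,-5)
river: ρ → (-5,49,28)
river: ρ → (28,7,-26)
river: ρ → (-26,45,9)
river: ρ → (9,45,-26)
river: ρ → (-26,7,28)
river: ρ → (28,49,-5)
river: ρ → (-5,51,18)
river: ρ → (18,21,-35)
river: ρ → (-35,49,4)
river: ρ → (4,47,-47)
river: ρ → (-47,47,4)
river: ρ → (4,49,-35)
ρ-cycle length = 14 (tail of 1 descent step not counted)

14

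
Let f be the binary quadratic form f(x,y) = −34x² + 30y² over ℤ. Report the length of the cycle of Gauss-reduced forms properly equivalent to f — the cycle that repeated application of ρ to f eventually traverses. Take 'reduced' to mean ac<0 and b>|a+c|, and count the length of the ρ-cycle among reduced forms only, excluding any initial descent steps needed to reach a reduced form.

D = 4080, ⌊√D⌋ = 63
descent: ρ → (30,60,-4)  [lands on river]
river: ρ → (-4,60,30)
ρ-cycle length = 2 (tail of 1 descent step not counted)

2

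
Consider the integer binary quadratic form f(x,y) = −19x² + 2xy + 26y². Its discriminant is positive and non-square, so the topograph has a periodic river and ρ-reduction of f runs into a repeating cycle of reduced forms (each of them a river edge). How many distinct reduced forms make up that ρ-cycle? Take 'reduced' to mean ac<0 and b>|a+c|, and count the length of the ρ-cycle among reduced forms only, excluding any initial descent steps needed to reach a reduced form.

D = 1980, ⌊√D⌋ = 44
descent: ρ → (26,-2,-19)
descent: ρ → (-19,40,5)  [lands on river]
river: ρ → (5,40,-19)
river: ρ → (-19,36,9)
river: ρ → (9,36,-19)
ρ-cycle length = 4 (tail of 2 descent steps not counted)

4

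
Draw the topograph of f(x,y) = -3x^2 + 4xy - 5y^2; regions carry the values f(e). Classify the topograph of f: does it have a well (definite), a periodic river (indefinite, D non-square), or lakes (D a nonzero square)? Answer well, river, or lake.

D = b²−4ac = 4² − 4·(-3)·(-5) = -44
D < 0 ⇒ definite ⇒ every region one sign ⇒ single well

well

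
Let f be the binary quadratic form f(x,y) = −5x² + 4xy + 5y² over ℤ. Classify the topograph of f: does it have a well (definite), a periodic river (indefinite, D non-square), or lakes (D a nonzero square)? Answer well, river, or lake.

D = b²−4ac = 4² − 4·(-5)·5 = 116
D > 0 non-square ⇒ indefinite ⇒ periodic river

river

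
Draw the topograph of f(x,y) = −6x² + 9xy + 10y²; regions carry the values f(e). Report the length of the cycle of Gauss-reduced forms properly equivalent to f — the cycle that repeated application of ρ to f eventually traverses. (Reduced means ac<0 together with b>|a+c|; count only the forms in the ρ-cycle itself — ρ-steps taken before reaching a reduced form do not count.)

D = 321, ⌊√D⌋ = 17
river: ρ → (10,11,-5)
river: ρ → (-5,9,12)
river: ρ → (12,15,-2)
river: ρ → (-2,17,4)
river: ρ → (4,15,-6)
river: ρ → (-6,9,10)
ρ-cycle length = 6 (tail of 0 descent steps not counted)

6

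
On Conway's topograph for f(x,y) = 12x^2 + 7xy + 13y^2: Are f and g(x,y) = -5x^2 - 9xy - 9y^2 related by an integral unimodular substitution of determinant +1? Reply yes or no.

D₁ = -575, D₂ = -99
discriminants differ ⇒ not SL₂(ℤ)-equivalent

no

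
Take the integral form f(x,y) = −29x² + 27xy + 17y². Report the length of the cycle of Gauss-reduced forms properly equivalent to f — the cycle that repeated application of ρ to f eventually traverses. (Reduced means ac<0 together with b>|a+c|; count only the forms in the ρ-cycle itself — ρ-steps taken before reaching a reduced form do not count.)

D = 2701, ⌊√D⌋ = 51
river: ρ → (17,41,-15)
river: ρ → (-15,49,5)
river: ρ → (5,51,-5)
river: ρ → (-5,49,15)
river: ρ → (15,41,-17)
river: ρ → (-17,27,29)
river: ρ → (29,31,-15)
river: ρ → (-15,29,31)
river: ρ → (31,33,-13)
river: ρ → (-13,45,13)
river: ρ → (13,33,-31)
river: ρ → (-31,29,15)
river: ρ → (15,31,-29)
river: ρ → (-29,27,17)
ρ-cycle length = 14 (tail of 0 descent steps not counted)

14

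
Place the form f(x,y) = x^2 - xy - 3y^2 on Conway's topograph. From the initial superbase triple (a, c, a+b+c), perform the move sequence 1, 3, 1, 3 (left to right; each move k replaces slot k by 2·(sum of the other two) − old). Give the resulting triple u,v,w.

start (1,-3,-3) = (f(1,0),f(0,1),f(1,1))
replace slot 1: 2·((-3)+(-3)) − 1 = -13 → (-13,-3,-3)
replace slot 3: 2·((-13)+(-3)) − (-3) = -29 → (-13,-3,-29)
replace slot 1: 2·((-3)+(-29)) − (-13) = -51 → (-51,-3,-29)
replace slot 3: 2·((-51)+(-3)) − (-29) = -79 → (-51,-3,-79)

-51,-3,-79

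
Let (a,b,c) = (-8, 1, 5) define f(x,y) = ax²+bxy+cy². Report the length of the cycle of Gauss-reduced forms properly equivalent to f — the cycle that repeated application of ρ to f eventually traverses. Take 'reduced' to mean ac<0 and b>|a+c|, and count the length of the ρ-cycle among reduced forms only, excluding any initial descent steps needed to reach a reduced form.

D = 161, ⌊√D⌋ = 12
descent: ρ → (5,9,-4)  [lands on river]
river: ρ → (-4,7,7)
river: ρ → (7,7,-4)
river: ρ → (-4,9,5)
river: ρ → (5,11,-2)
river: ρ → (-2,9,10)
river: ρ → (10,11,-1)
river: ρ → (-1,11,10)
river: ρ → (10,9,-2)
river: ρ → (-2,11,5)
ρ-cycle length = 10 (tail of 1 descent step not counted)

10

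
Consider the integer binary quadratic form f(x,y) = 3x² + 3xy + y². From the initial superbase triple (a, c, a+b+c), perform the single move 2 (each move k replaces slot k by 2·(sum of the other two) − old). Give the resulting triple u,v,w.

start (3,1,7) = (f(1,0),f(0,1),f(1,1))
replace slot 2: 2·(3+7) − 1 = 19 → (3,19,7)

3,19,7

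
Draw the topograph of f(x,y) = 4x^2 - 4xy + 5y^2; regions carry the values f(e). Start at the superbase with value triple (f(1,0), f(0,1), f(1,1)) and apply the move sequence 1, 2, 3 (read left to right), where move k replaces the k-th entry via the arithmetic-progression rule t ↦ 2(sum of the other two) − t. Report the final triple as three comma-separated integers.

start (4,5,5) = (f(1,0),f(0,1),f(1,1))
replace slot 1: 2·(5+5) − 4 = 16 → (16,5,5)
replace slot 2: 2·(16+5) − 5 = 37 → (16,37,5)
replace slot 3: 2·(16+37) − 5 = 101 → (16,37,101)

16,37,101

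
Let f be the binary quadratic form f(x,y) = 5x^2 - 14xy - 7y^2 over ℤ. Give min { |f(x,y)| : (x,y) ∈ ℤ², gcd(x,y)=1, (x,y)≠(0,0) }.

descent: ρ → (-7,14,5)  [lands on river]
river: ρ → (5,16,-4)
river: ρ → (-4,16,5)
river: ρ → (5,14,-7)
closes: descent 1, river 4
min |a| on river = 4

4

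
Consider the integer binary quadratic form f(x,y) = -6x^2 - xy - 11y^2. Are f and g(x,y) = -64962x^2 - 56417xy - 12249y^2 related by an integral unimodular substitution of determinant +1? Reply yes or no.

D₁ = -263, D₂ = -263
f is negative-definite; reduce −f:
−f: reduced (well bottom): (6,1,11) with a≤c, −a<b≤a
flip sign back: reduced form of f is (-6,-1,-11)
g is negative-definite; reduce −g:
−g: flip: (64962,56417,12249)→(12249,-56417,64962)
−g: translate: b→-7421 (≡-56417 mod 24498), so (12249,-56417,64962)→(12249,-7421,1124)
−g: flip: (12249,-7421,1124)→(1124,7421,12249)
−g: translate: b→677 (≡7421 mod 2248), so (1124,7421,12249)→(1124,677,102)
−g: flip: (1124,677,102)→(102,-677,1124)
−g: translate: b→-65 (≡-677 mod 204), so (102,-677,1124)→(102,-65,11)
−g: flip: (102,-65,11)→(11,65,102)
−g: translate: b→-1 (≡65 mod 22), so (11,65,102)→(11,-1,6)
−g: flip: (11,-1,6)→(6,1,11)
−g: reduced (well bottom): (6,1,11) with a≤c, −a<b≤a
flip sign back: reduced form of g is (-6,-1,-11)
reduced forms (-6, -1, -11) vs (-6, -1, -11) ⇒ equivalent

yes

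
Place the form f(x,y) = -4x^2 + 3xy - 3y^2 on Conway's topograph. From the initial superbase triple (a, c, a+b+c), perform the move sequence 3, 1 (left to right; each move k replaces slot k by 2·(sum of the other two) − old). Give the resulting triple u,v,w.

start (-4,-3,-4) = (f(1,0),f(0,1),f(1,1))
replace slot 3: 2·((-4)+(-3)) − (-4) = -10 → (-4,-3,-10)
replace slot 1: 2·((-3)+(-10)) − (-4) = -22 → (-22,-3,-10)

-22,-3,-10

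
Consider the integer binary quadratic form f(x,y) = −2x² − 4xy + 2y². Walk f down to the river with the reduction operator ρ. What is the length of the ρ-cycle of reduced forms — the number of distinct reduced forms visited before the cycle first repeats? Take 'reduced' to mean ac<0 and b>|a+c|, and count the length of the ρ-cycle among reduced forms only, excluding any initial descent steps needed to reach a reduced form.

D = 32, ⌊√D⌋ = 5
descent: ρ → (2,4,-2)  [lands on river]
river: ρ → (-2,4,2)
ρ-cycle length = 2 (tail of 1 descent step not counted)

2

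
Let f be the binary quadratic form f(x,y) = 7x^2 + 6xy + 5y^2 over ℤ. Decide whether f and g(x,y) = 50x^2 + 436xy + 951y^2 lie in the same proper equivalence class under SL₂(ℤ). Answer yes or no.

D₁ = -104, D₂ = -104
f: flip: (7,6,5)→(5,-6,7)
f: translate: b→4 (≡-6 mod 10), so (5,-6,7)→(5,4,6)
f: reduced (well bottom): (5,4,6) with a≤c, −a<b≤a
g: translate: b→36 (≡436 mod 100), so (50,436,951)→(50,36,7)
g: flip: (50,36,7)→(7,-36,50)
g: translate: b→6 (≡-36 mod 14), so (7,-36,50)→(7,6,5)
g: flip: (7,6,5)→(5,-6,7)
g: translate: b→4 (≡-6 mod 10), so (5,-6,7)→(5,4,6)
g: reduced (well bottom): (5,4,6) with a≤c, −a<b≤a
reduced forms (5, 4, 6) vs (5, 4, 6) ⇒ equivalent

yes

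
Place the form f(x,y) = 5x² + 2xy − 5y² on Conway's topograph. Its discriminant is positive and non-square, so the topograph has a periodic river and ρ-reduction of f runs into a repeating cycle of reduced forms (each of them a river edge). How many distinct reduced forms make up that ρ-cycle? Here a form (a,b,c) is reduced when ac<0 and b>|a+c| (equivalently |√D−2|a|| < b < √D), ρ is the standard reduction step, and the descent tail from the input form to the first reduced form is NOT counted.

D = 104, ⌊√D⌋ = 10
river: ρ → (-5,8,2)
river: ρ → (2,8,-5)
river: ρ → (-5,2,5)
river: ρ → (5,8,-2)
river: ρ → (-2,8,5)
river: ρ → (5,2,-5)
ρ-cycle length = 6 (tail of 0 descent steps not counted)

6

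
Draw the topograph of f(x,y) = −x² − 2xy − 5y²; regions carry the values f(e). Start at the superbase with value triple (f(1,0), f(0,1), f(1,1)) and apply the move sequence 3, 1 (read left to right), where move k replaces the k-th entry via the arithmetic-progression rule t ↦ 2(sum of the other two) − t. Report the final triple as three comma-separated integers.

start (-1,-5,-8) = (f(1,0),f(0,1),f(1,1))
replace slot 3: 2·((-1)+(-5)) − (-8) = -4 → (-1,-5,-4)
replace slot 1: 2·((-5)+(-4)) − (-1) = -17 → (-17,-5,-4)

-17,-5,-4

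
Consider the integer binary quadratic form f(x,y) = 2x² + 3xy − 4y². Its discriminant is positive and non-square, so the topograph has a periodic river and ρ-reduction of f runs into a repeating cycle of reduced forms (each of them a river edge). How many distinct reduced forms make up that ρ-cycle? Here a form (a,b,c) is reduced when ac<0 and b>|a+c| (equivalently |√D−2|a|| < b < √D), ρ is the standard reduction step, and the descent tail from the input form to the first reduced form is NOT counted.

D = 41, ⌊√D⌋ = 6
river: ρ → (-4,5,1)
river: ρ → (1,5,-4)
river: ρ → (-4,3,2)
river: ρ → (2,5,-2)
river: ρ → (-2,3,4)
river: ρ → (4,5,-1)
river: ρ → (-1,5,4)
river: ρ → (4,3,-2)
river: ρ → (-2,5,2)
river: ρ → (2,3,-4)
ρ-cycle length = 10 (tail of 0 descent steps not counted)

10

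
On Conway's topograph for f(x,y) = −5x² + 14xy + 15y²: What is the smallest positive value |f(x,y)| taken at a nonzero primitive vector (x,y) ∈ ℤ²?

river: ρ → (15,16,-4)
river: ρ → (-4,16,15)
river: ρ → (15,14,-5)
river: ρ → (-5,16,12)
river: ρ → (12,8,-9)
river: ρ → (-9,10,11)
river: ρ → (11,12,-8)
river: ρ → (-8,20,3)
river: ρ → (3,22,-1)
river: ρ → (-1,22,3)
river: ρ → (3,20,-8)
river: ρ → (-8,12,11)
river: ρ → (11,10,-9)
river: ρ → (-9,8,12)
river: ρ → (12,16,-5)
river: ρ → (-5,14,15)
closes: descent 0, river 16
min |a| on river = 1

1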